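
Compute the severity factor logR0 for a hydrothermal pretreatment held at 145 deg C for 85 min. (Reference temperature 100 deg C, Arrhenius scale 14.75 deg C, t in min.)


logR0 = log10(t * exp((T - 100) / 14.75))
= log10(85 * exp((145 - 100) / 14.75))
= 3.2544

3.2544


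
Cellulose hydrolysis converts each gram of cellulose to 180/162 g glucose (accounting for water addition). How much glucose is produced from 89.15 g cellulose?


glucose = cellulose * 180/162
= 89.15 * 180/162
= 99.0556 g

99.0556 g


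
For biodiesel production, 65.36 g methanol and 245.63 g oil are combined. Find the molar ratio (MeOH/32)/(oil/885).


Molar ratio = n_MeOH / n_oil = (MeOH/32) / (oil/885) = (MeOH * 885) / (32 * oil)
= (65.36 * 885) / (32 * 245.63)
= 7.3591

7.3591


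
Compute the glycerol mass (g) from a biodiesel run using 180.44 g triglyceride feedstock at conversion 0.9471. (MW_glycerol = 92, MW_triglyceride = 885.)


glycerol = oil * conv * (92/885)
= 180.44 * 0.9471 * 92 / 885
= 17.7653 g

17.7653 g


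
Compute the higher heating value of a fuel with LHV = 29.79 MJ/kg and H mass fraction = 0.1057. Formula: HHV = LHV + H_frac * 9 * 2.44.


HHV = LHV + H_frac * 9 * 2.44
= 29.79 + 0.1057 * 9 * 2.44
= 32.1112 MJ/kg

32.1112 MJ/kg


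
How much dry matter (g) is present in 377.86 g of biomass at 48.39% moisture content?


Wd = Ww * (1 - MC/100)
= 377.86 * (1 - 48.39/100)
= 195.0135 g

195.0135 g


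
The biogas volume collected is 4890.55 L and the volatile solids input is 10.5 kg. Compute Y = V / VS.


Y = V / VS
= 4890.55 / 10.5
= 465.7667 L/kg VS

465.7667 L/kg VS


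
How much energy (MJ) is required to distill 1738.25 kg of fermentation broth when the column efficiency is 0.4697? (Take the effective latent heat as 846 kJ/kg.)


E = m * 846 / (eta * 1000)
= 1738.25 * 846 / (0.4697 * 1000)
= 3130.8484 MJ

3130.8484 MJ


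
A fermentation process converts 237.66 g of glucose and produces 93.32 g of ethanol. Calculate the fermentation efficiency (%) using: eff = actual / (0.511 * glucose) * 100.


Fermentation efficiency = (actual / (0.511 * glucose)) * 100
= (93.32 / (0.511 * 237.66)) * 100
= 76.8418%

76.8418%


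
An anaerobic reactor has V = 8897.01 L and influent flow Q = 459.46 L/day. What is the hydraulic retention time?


HRT = V / Q
= 8897.01 / 459.46
= 19.3641 days

19.3641 days


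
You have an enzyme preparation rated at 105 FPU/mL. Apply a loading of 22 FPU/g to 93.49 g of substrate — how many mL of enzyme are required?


V = dosage * m_sub / activity
V = 22 * 93.49 / 105
V = 19.5884 mL

19.5884 mL


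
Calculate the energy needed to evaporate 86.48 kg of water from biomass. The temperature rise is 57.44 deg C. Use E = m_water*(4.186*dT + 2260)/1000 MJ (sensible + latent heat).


E = m_water * (4.186 * dT + 2260) / 1000
= 86.48 * (4.186 * 57.44 + 2260) / 1000
= 216.2384 MJ

216.2384 MJ


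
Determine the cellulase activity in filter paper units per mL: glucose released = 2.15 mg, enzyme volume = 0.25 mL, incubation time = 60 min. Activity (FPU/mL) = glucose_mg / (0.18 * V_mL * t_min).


Activity = glucose_mg / (0.18 mg/umol * V_mL * t_min)
= 2.15 / (0.18 * 0.25 * 60)
= 0.7963 FPU/mL

0.7963 FPU/mL


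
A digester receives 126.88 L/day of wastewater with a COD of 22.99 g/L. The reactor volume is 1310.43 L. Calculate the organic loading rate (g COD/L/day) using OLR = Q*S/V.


OLR = Q * S / V
= 126.88 * 22.99 / 1310.43
= 2.2260 g/L/day

2.2260 g/L/day


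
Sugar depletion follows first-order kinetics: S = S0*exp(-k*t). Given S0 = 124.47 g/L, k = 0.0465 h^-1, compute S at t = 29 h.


S = S0 * exp(-k * t)
S = 124.47 * exp(-0.0465 * 29)
S = 32.3161 g/L

32.3161 g/L


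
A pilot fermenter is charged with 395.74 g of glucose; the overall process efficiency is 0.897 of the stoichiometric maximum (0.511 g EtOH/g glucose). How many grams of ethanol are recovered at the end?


Actual ethanol: m = 0.511 * 395.74 * 0.897
m = 181.3942 g

181.3942 g


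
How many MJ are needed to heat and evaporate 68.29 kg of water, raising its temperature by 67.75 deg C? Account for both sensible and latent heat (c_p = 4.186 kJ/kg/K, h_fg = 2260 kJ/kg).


E = m_water * (4.186 * dT + 2260) / 1000
= 68.29 * (4.186 * 67.75 + 2260) / 1000
= 173.7025 MJ

173.7025 MJ


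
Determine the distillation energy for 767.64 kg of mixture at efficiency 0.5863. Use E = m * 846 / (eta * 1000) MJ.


E = m * 846 / (eta * 1000)
= 767.64 * 846 / (0.5863 * 1000)
= 1107.6641 MJ

1107.6641 MJ


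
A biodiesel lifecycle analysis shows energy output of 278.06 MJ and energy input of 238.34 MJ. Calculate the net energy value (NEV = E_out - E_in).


NEV = E_out - E_in
= 278.06 - 238.34
= 39.7200 MJ

39.7200 MJ


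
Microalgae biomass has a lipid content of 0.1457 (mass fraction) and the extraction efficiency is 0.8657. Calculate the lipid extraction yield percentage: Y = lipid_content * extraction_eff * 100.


Y = lipid_content * extraction_eff * 100
= 0.1457 * 0.8657 * 100
= 12.6132%

12.6132%


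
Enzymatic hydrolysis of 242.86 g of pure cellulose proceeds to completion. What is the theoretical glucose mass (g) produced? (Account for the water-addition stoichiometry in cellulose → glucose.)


glucose = cellulose * 180/162
= 242.86 * 180/162
= 269.8444 g

269.8444 g


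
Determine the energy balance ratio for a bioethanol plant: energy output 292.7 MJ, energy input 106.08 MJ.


EROI = E_out / E_in
= 292.7 / 106.08
= 2.7592

2.7592


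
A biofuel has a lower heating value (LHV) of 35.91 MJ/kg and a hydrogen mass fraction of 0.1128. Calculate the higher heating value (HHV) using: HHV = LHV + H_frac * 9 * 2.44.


HHV = LHV + H_frac * 9 * 2.44
= 35.91 + 0.1128 * 9 * 2.44
= 38.3871 MJ/kg

38.3871 MJ/kg


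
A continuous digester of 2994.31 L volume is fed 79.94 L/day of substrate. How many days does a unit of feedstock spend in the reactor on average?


HRT = V / Q
= 2994.31 / 79.94
= 37.4570 days

37.4570 days


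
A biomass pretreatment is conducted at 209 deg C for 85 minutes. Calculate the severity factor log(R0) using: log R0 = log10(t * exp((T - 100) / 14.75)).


logR0 = log10(t * exp((T - 100) / 14.75))
= log10(85 * exp((209 - 100) / 14.75))
= 5.1388

5.1388


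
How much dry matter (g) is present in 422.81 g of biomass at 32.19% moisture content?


Wd = Ww * (1 - MC/100)
= 422.81 * (1 - 32.19/100)
= 286.7075 g

286.7075 g


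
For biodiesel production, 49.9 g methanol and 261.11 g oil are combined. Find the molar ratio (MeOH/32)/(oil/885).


Molar ratio = n_MeOH / n_oil = (MeOH/32) / (oil/885) = (MeOH * 885) / (32 * oil)
= (49.9 * 885) / (32 * 261.11)
= 5.2853

5.2853


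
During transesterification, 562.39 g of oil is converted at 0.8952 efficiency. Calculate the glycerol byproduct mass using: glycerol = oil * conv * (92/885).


glycerol = oil * conv * (92/885)
= 562.39 * 0.8952 * 92 / 885
= 52.3362 g

52.3362 g


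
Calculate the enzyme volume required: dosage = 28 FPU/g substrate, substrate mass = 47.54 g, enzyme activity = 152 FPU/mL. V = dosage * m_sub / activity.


V = dosage * m_sub / activity
V = 28 * 47.54 / 152
V = 8.7574 mL

8.7574 mL


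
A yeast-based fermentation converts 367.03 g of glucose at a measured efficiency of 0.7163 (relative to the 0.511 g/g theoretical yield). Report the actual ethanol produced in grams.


Actual ethanol: m = 0.511 * 367.03 * 0.7163
m = 134.3437 g

134.3437 g


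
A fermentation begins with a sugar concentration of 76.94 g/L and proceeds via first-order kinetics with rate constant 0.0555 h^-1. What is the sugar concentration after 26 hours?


S = S0 * exp(-k * t)
S = 76.94 * exp(-0.0555 * 26)
S = 18.1746 g/L

18.1746 g/L


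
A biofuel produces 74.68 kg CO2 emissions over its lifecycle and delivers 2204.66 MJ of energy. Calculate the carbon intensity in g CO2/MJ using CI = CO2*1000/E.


CI = CO2 * 1000 / E
= 74.68 * 1000 / 2204.66
= 33.8737 g CO2/MJ

33.8737 g CO2/MJ


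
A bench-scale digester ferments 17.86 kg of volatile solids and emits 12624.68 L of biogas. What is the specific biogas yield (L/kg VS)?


Y = V / VS
= 12624.68 / 17.86
= 706.8690 L/kg VS

706.8690 L/kg VS


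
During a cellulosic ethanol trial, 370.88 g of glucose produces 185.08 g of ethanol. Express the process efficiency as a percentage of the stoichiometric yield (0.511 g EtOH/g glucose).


Fermentation efficiency = (actual / (0.511 * glucose)) * 100
= (185.08 / (0.511 * 370.88)) * 100
= 97.6574%

97.6574%


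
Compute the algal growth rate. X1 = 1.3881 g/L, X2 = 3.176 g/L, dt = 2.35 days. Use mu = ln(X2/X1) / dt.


mu = ln(X2/X1) / dt
= ln(3.176/1.3881) / 2.35
= 0.3522 per day

0.3522 per day


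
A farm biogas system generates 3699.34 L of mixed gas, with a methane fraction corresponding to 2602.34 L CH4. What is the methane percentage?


CH4% = V_CH4 / V_total * 100
= 2602.34 / 3699.34 * 100
= 70.3461%

70.3461%


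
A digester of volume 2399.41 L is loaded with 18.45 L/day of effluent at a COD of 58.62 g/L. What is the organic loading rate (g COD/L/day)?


OLR = Q * S / V
= 18.45 * 58.62 / 2399.41
= 0.4508 g/L/day

0.4508 g/L/day


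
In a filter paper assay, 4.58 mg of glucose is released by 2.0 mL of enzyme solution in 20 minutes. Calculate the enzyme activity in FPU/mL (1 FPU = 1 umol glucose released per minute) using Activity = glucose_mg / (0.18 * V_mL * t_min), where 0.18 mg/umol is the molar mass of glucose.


Activity = glucose_mg / (0.18 mg/umol * V_mL * t_min)
= 4.58 / (0.18 * 2.0 * 20)
= 0.6361 FPU/mL

0.6361 FPU/mL


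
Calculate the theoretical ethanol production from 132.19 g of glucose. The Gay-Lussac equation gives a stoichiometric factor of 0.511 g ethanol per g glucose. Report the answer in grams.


Theoretical ethanol yield: m_EtOH = 0.511 * m_glucose
m_EtOH = 0.511 * 132.19 = 67.5491 g

67.5491 g


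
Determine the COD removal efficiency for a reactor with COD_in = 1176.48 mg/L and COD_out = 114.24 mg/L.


eta = (COD_in - COD_out) / COD_in * 100
= (1176.48 - 114.24) / 1176.48 * 100
= 90.2897%

90.2897%


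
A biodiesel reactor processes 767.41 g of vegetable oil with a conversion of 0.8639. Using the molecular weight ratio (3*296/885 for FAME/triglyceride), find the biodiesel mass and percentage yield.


m_FAME = oil * conv * (3 * 296 / 885) = oil * conv * (888/885)
= 767.41 * 0.8639 * 888 / 885
= 665.2128 g
Y = m_FAME / oil * 100 = conv * (888/885) * 100
= 0.8639 * 888 / 885 * 100
= 86.68%

665.2128 g FAME; Y = 86.68%


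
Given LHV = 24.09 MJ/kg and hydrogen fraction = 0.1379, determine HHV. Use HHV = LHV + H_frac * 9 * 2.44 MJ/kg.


HHV = LHV + H_frac * 9 * 2.44
= 24.09 + 0.1379 * 9 * 2.44
= 27.1183 MJ/kg

27.1183 MJ/kg


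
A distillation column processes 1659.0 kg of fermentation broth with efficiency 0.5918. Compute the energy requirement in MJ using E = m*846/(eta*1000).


E = m * 846 / (eta * 1000)
= 1659.0 * 846 / (0.5918 * 1000)
= 2371.6019 MJ

2371.6019 MJ


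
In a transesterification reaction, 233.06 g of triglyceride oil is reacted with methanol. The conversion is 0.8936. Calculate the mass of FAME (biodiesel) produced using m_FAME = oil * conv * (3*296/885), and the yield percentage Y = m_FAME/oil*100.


m_FAME = oil * conv * (3 * 296 / 885) = oil * conv * (888/885)
= 233.06 * 0.8936 * 888 / 885
= 208.9684 g
Y = m_FAME / oil * 100 = conv * (888/885) * 100
= 0.8936 * 888 / 885 * 100
= 89.66%

208.9684 g FAME; Y = 89.66%


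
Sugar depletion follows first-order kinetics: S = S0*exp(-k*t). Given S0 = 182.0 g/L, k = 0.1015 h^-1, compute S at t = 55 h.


S = S0 * exp(-k * t)
S = 182.0 * exp(-0.1015 * 55)
S = 0.6849 g/L

0.6849 g/L


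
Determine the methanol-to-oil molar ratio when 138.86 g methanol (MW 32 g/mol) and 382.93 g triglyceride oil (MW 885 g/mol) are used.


Molar ratio = n_MeOH / n_oil = (MeOH/32) / (oil/885) = (MeOH * 885) / (32 * oil)
= (138.86 * 885) / (32 * 382.93)
= 10.0288

10.0288


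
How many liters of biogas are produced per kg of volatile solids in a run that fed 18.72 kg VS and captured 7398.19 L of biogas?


Y = V / VS
= 7398.19 / 18.72
= 395.2025 L/kg VS

395.2025 L/kg VS


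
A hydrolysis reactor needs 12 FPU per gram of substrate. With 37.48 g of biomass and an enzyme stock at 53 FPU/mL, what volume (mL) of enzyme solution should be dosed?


V = dosage * m_sub / activity
V = 12 * 37.48 / 53
V = 8.4860 mL

8.4860 mL


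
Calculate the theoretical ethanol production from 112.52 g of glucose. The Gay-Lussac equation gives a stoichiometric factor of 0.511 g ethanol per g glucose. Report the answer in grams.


Theoretical ethanol yield: m_EtOH = 0.511 * m_glucose
m_EtOH = 0.511 * 112.52 = 57.4977 g

57.4977 g


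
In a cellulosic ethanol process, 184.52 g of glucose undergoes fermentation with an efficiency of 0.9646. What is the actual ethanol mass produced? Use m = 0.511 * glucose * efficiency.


Actual ethanol: m = 0.511 * 184.52 * 0.9646
m = 90.9519 g

90.9519 g


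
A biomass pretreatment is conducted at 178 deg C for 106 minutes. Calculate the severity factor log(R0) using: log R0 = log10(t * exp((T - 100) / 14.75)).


logR0 = log10(t * exp((T - 100) / 14.75))
= log10(106 * exp((178 - 100) / 14.75))
= 4.3219

4.3219


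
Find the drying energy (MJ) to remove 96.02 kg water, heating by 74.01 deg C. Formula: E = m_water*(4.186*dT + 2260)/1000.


E = m_water * (4.186 * dT + 2260) / 1000
= 96.02 * (4.186 * 74.01 + 2260) / 1000
= 246.7528 MJ

246.7528 MJ


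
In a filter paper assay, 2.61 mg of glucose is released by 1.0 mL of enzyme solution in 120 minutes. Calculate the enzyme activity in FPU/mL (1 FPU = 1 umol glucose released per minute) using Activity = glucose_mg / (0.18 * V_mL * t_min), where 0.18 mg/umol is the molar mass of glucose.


Activity = glucose_mg / (0.18 mg/umol * V_mL * t_min)
= 2.61 / (0.18 * 1.0 * 120)
= 0.1208 FPU/mL

0.1208 FPU/mL


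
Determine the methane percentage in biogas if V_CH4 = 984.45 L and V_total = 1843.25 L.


CH4% = V_CH4 / V_total * 100
= 984.45 / 1843.25 * 100
= 53.4084%

53.4084%


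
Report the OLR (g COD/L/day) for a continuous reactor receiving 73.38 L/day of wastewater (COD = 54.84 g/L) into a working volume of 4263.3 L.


OLR = Q * S / V
= 73.38 * 54.84 / 4263.3
= 0.9439 g/L/day

0.9439 g/L/day


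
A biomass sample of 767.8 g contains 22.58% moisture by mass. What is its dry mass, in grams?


Wd = Ww * (1 - MC/100)
= 767.8 * (1 - 22.58/100)
= 594.4308 g

594.4308 g


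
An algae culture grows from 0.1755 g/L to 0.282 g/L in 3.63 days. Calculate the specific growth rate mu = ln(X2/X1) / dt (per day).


mu = ln(X2/X1) / dt
= ln(0.282/0.1755) / 3.63
= 0.1307 per day

0.1307 per day


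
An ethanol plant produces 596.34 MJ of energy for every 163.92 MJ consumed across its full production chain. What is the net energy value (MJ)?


NEV = E_out - E_in
= 596.34 - 163.92
= 432.4200 MJ

432.4200 MJ


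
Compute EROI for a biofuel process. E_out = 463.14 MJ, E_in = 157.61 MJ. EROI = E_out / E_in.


EROI = E_out / E_in
= 463.14 / 157.61
= 2.9385

2.9385


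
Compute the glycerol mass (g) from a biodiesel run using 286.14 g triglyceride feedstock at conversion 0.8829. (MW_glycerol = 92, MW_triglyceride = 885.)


glycerol = oil * conv * (92/885)
= 286.14 * 0.8829 * 92 / 885
= 26.2624 g

26.2624 g


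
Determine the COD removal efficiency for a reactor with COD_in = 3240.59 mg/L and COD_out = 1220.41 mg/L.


eta = (COD_in - COD_out) / COD_in * 100
= (3240.59 - 1220.41) / 3240.59 * 100
= 62.3399%

62.3399%


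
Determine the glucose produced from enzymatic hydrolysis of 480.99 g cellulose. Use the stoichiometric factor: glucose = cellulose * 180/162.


glucose = cellulose * 180/162
= 480.99 * 180/162
= 534.4333 g

534.4333 g


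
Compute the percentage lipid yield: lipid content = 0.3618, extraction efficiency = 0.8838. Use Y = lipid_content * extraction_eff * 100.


Y = lipid_content * extraction_eff * 100
= 0.3618 * 0.8838 * 100
= 31.9759%

31.9759%


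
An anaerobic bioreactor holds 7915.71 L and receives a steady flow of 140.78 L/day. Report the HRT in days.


HRT = V / Q
= 7915.71 / 140.78
= 56.2275 days

56.2275 days


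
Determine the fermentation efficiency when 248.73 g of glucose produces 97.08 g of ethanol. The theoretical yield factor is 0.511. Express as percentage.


Fermentation efficiency = (actual / (0.511 * glucose)) * 100
= (97.08 / (0.511 * 248.73)) * 100
= 76.3802%

76.3802%


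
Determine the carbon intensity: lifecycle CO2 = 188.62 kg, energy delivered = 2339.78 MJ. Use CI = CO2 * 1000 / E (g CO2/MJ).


CI = CO2 * 1000 / E
= 188.62 * 1000 / 2339.78
= 80.6144 g CO2/MJ

80.6144 g CO2/MJ


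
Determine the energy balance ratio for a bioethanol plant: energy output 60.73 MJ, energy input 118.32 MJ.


EROI = E_out / E_in
= 60.73 / 118.32
= 0.5133

0.5133


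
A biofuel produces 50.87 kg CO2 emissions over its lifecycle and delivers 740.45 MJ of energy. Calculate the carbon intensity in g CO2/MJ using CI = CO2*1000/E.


CI = CO2 * 1000 / E
= 50.87 * 1000 / 740.45
= 68.7015 g CO2/MJ

68.7015 g CO2/MJ


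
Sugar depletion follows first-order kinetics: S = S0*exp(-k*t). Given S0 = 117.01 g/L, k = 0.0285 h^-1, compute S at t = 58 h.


S = S0 * exp(-k * t)
S = 117.01 * exp(-0.0285 * 58)
S = 22.4044 g/L

22.4044 g/L


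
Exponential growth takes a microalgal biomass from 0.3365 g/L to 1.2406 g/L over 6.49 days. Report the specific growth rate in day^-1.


mu = ln(X2/X1) / dt
= ln(1.2406/0.3365) / 6.49
= 0.2010 per day

0.2010 per day


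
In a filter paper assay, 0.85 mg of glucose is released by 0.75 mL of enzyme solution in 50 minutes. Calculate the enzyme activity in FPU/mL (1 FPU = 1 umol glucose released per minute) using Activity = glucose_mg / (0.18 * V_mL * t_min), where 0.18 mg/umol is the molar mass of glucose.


Activity = glucose_mg / (0.18 mg/umol * V_mL * t_min)
= 0.85 / (0.18 * 0.75 * 50)
= 0.1259 FPU/mL

0.1259 FPU/mL


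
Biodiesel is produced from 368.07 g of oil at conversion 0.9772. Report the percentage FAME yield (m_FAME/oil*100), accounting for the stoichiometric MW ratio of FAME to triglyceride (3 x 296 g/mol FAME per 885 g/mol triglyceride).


m_FAME = oil * conv * (3 * 296 / 885) = oil * conv * (888/885)
= 368.07 * 0.9772 * 888 / 885
= 360.8973 g
Y = m_FAME / oil * 100 = conv * (888/885) * 100
= 0.9772 * 888 / 885 * 100
= 98.05%

98.05%


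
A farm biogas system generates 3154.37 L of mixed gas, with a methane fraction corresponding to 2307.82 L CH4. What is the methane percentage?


CH4% = V_CH4 / V_total * 100
= 2307.82 / 3154.37 * 100
= 73.1626%

73.1626%


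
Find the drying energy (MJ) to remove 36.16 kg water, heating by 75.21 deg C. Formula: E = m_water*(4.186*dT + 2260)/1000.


E = m_water * (4.186 * dT + 2260) / 1000
= 36.16 * (4.186 * 75.21 + 2260) / 1000
= 93.1058 MJ

93.1058 MJ


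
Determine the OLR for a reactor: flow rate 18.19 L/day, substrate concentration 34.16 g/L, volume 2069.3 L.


OLR = Q * S / V
= 18.19 * 34.16 / 2069.3
= 0.3003 g/L/day

0.3003 g/L/day


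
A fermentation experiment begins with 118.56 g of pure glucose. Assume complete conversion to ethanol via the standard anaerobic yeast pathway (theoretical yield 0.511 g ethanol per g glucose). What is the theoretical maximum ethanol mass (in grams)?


Theoretical ethanol yield: m_EtOH = 0.511 * m_glucose
m_EtOH = 0.511 * 118.56 = 60.5842 g

60.5842 g


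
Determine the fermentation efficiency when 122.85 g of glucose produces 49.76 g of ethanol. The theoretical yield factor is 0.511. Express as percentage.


Fermentation efficiency = (actual / (0.511 * glucose)) * 100
= (49.76 / (0.511 * 122.85)) * 100
= 79.2655%

79.2655%


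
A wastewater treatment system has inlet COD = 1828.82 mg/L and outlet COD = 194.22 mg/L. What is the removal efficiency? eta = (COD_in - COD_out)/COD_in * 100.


eta = (COD_in - COD_out) / COD_in * 100
= (1828.82 - 194.22) / 1828.82 * 100
= 89.3800%

89.3800%


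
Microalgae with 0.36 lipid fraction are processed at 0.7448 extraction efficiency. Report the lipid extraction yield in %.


Y = lipid_content * extraction_eff * 100
= 0.36 * 0.7448 * 100
= 26.8128%

26.8128%


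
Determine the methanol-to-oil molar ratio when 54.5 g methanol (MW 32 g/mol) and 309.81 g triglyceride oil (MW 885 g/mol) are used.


Molar ratio = n_MeOH / n_oil = (MeOH/32) / (oil/885) = (MeOH * 885) / (32 * oil)
= (54.5 * 885) / (32 * 309.81)
= 4.8651

4.8651


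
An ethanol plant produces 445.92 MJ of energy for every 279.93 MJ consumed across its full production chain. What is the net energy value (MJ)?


NEV = E_out - E_in
= 445.92 - 279.93
= 165.9900 MJ

165.9900 MJ


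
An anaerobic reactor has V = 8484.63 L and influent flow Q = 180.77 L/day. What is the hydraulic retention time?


HRT = V / Q
= 8484.63 / 180.77
= 46.9361 days

46.9361 days


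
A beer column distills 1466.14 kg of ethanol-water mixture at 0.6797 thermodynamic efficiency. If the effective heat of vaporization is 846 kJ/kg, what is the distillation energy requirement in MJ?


E = m * 846 / (eta * 1000)
= 1466.14 * 846 / (0.6797 * 1000)
= 1824.8557 MJ

1824.8557 MJ


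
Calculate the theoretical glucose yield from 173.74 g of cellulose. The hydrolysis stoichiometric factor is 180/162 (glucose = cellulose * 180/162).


glucose = cellulose * 180/162
= 173.74 * 180/162
= 193.0444 g

193.0444 g


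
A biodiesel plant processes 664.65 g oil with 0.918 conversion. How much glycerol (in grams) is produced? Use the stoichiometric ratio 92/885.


glycerol = oil * conv * (92/885)
= 664.65 * 0.918 * 92 / 885
= 63.4279 g

63.4279 g


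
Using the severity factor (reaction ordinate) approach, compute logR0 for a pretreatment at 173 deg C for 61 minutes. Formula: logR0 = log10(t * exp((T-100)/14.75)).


logR0 = log10(t * exp((T - 100) / 14.75))
= log10(61 * exp((173 - 100) / 14.75))
= 3.9347

3.9347


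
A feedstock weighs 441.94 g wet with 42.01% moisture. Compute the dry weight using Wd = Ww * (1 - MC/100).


Wd = Ww * (1 - MC/100)
= 441.94 * (1 - 42.01/100)
= 256.2810 g

256.2810 g


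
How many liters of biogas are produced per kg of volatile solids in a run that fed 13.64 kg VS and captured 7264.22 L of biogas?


Y = V / VS
= 7264.22 / 13.64
= 532.5674 L/kg VS

532.5674 L/kg VS


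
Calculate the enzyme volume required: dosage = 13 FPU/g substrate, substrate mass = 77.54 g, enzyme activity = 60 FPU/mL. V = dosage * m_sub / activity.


V = dosage * m_sub / activity
V = 13 * 77.54 / 60
V = 16.8003 mL

16.8003 mL


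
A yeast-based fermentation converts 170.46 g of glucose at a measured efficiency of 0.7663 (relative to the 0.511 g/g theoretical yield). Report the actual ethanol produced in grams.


Actual ethanol: m = 0.511 * 170.46 * 0.7663
m = 66.7486 g

66.7486 g


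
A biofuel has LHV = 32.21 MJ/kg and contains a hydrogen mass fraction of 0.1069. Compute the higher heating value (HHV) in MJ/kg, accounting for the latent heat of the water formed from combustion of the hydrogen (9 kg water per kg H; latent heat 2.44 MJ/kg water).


HHV = LHV + H_frac * 9 * 2.44
= 32.21 + 0.1069 * 9 * 2.44
= 34.5575 MJ/kg

34.5575 MJ/kg


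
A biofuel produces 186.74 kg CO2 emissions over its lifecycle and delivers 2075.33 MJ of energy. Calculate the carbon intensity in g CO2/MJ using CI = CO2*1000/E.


CI = CO2 * 1000 / E
= 186.74 * 1000 / 2075.33
= 89.9809 g CO2/MJ

89.9809 g CO2/MJ


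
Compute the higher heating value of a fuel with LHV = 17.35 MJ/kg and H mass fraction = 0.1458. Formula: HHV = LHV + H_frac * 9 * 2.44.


HHV = LHV + H_frac * 9 * 2.44
= 17.35 + 0.1458 * 9 * 2.44
= 20.5518 MJ/kg

20.5518 MJ/kg


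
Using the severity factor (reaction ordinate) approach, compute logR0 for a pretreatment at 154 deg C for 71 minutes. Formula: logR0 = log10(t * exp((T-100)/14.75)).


logR0 = log10(t * exp((T - 100) / 14.75))
= log10(71 * exp((154 - 100) / 14.75))
= 3.4412

3.4412


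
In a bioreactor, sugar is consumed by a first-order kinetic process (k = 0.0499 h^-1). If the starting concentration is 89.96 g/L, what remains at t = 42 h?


S = S0 * exp(-k * t)
S = 89.96 * exp(-0.0499 * 42)
S = 11.0625 g/L

11.0625 g/L


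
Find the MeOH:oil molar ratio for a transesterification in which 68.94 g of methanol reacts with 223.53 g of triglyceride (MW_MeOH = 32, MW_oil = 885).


Molar ratio = n_MeOH / n_oil = (MeOH/32) / (oil/885) = (MeOH * 885) / (32 * oil)
= (68.94 * 885) / (32 * 223.53)
= 8.5296

8.5296


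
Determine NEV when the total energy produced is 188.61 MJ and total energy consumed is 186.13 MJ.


NEV = E_out - E_in
= 188.61 - 186.13
= 2.4800 MJ

2.4800 MJ


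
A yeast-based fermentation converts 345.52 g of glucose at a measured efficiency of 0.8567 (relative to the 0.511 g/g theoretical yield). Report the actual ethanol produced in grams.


Actual ethanol: m = 0.511 * 345.52 * 0.8567
m = 151.2596 g

151.2596 g


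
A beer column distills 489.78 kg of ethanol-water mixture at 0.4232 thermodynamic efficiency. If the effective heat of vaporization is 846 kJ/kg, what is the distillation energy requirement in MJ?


E = m * 846 / (eta * 1000)
= 489.78 * 846 / (0.4232 * 1000)
= 979.0971 MJ

979.0971 MJ


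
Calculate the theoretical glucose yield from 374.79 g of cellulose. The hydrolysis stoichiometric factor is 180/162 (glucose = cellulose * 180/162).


glucose = cellulose * 180/162
= 374.79 * 180/162
= 416.4333 g

416.4333 g


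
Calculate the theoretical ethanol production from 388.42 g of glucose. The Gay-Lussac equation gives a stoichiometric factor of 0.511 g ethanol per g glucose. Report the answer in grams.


Theoretical ethanol yield: m_EtOH = 0.511 * m_glucose
m_EtOH = 0.511 * 388.42 = 198.4826 g

198.4826 g


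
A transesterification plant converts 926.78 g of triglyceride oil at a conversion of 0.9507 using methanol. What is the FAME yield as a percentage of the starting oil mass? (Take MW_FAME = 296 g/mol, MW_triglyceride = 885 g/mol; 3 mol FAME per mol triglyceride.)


m_FAME = oil * conv * (3 * 296 / 885) = oil * conv * (888/885)
= 926.78 * 0.9507 * 888 / 885
= 884.0765 g
Y = m_FAME / oil * 100 = conv * (888/885) * 100
= 0.9507 * 888 / 885 * 100
= 95.39%

95.39%


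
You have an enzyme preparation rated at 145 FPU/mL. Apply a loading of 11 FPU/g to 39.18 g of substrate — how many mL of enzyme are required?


V = dosage * m_sub / activity
V = 11 * 39.18 / 145
V = 2.9723 mL

2.9723 mL


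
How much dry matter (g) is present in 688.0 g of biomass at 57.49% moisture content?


Wd = Ww * (1 - MC/100)
= 688.0 * (1 - 57.49/100)
= 292.4688 g

292.4688 g


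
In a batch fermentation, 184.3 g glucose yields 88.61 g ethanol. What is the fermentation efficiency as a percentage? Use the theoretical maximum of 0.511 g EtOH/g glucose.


Fermentation efficiency = (actual / (0.511 * glucose)) * 100
= (88.61 / (0.511 * 184.3)) * 100
= 94.0885%

94.0885%


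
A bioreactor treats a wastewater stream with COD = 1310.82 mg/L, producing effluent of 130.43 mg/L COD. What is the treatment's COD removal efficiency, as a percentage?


eta = (COD_in - COD_out) / COD_in * 100
= (1310.82 - 130.43) / 1310.82 * 100
= 90.0497%

90.0497%


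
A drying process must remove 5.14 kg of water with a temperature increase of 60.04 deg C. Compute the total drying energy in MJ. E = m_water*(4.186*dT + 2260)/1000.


E = m_water * (4.186 * dT + 2260) / 1000
= 5.14 * (4.186 * 60.04 + 2260) / 1000
= 12.9082 MJ

12.9082 MJ


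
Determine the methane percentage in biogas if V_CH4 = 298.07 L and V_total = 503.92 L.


CH4% = V_CH4 / V_total * 100
= 298.07 / 503.92 * 100
= 59.1503%

59.1503%


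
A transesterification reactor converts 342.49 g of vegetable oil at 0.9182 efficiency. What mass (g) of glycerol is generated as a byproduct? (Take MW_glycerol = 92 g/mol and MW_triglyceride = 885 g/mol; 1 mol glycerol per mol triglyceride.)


glycerol = oil * conv * (92/885)
= 342.49 * 0.9182 * 92 / 885
= 32.6911 g

32.6911 g


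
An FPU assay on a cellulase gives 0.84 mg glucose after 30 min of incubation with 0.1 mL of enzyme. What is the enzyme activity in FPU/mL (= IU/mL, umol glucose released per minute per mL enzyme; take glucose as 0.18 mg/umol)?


Activity = glucose_mg / (0.18 mg/umol * V_mL * t_min)
= 0.84 / (0.18 * 0.1 * 30)
= 1.5556 FPU/mL

1.5556 FPU/mL


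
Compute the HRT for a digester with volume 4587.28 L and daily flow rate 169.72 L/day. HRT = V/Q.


HRT = V / Q
= 4587.28 / 169.72
= 27.0285 days

27.0285 days


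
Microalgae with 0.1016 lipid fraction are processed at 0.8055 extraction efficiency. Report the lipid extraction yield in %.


Y = lipid_content * extraction_eff * 100
= 0.1016 * 0.8055 * 100
= 8.1839%

8.1839%


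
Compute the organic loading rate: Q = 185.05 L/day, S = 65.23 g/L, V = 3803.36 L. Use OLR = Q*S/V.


OLR = Q * S / V
= 185.05 * 65.23 / 3803.36
= 3.1737 g/L/day

3.1737 g/L/day


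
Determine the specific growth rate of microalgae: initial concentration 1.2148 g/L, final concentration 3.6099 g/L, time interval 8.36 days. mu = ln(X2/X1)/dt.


mu = ln(X2/X1) / dt
= ln(3.6099/1.2148) / 8.36
= 0.1303 per day

0.1303 per day


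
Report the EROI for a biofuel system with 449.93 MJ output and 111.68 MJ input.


EROI = E_out / E_in
= 449.93 / 111.68
= 4.0287

4.0287


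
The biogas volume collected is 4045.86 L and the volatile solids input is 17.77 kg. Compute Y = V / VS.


Y = V / VS
= 4045.86 / 17.77
= 227.6792 L/kg VS

227.6792 L/kg VS


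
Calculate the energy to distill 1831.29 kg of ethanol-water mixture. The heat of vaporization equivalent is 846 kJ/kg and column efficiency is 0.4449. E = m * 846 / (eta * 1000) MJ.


E = m * 846 / (eta * 1000)
= 1831.29 * 846 / (0.4449 * 1000)
= 3482.2912 MJ

3482.2912 MJ


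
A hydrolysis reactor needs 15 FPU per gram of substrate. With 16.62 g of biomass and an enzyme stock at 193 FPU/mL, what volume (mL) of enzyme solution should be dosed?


V = dosage * m_sub / activity
V = 15 * 16.62 / 193
V = 1.2917 mL

1.2917 mL


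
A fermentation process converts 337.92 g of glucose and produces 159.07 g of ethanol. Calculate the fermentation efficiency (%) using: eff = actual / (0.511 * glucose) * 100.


Fermentation efficiency = (actual / (0.511 * glucose)) * 100
= (159.07 / (0.511 * 337.92)) * 100
= 92.1199%

92.1199%


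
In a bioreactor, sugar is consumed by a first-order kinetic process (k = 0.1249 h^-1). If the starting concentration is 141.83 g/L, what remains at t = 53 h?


S = S0 * exp(-k * t)
S = 141.83 * exp(-0.1249 * 53)
S = 0.1892 g/L

0.1892 g/L


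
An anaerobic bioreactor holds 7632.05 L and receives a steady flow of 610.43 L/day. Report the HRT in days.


HRT = V / Q
= 7632.05 / 610.43
= 12.5027 days

12.5027 days


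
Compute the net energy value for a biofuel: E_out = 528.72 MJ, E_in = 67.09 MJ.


NEV = E_out - E_in
= 528.72 - 67.09
= 461.6300 MJ

461.6300 MJ


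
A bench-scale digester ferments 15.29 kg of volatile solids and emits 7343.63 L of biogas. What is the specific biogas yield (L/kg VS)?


Y = V / VS
= 7343.63 / 15.29
= 480.2897 L/kg VS

480.2897 L/kg VS


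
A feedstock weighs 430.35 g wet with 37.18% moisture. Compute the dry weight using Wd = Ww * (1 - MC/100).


Wd = Ww * (1 - MC/100)
= 430.35 * (1 - 37.18/100)
= 270.3459 g

270.3459 g


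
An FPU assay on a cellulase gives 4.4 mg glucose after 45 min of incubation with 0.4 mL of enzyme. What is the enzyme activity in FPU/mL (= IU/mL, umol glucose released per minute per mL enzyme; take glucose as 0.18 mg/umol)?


Activity = glucose_mg / (0.18 mg/umol * V_mL * t_min)
= 4.4 / (0.18 * 0.4 * 45)
= 1.3580 FPU/mL

1.3580 FPU/mL


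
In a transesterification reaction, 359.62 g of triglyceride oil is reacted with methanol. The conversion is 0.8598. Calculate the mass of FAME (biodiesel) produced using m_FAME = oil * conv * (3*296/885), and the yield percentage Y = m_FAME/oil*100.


m_FAME = oil * conv * (3 * 296 / 885) = oil * conv * (888/885)
= 359.62 * 0.8598 * 888 / 885
= 310.2494 g
Y = m_FAME / oil * 100 = conv * (888/885) * 100
= 0.8598 * 888 / 885 * 100
= 86.27%

310.2494 g FAME; Y = 86.27%


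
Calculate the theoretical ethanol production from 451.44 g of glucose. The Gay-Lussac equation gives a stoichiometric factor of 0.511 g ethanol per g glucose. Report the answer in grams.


Theoretical ethanol yield: m_EtOH = 0.511 * m_glucose
m_EtOH = 0.511 * 451.44 = 230.6858 g

230.6858 g


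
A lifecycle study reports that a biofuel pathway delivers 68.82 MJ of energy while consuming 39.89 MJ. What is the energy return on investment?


EROI = E_out / E_in
= 68.82 / 39.89
= 1.7252

1.7252


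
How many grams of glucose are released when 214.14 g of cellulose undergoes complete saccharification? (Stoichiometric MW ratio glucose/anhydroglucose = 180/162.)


glucose = cellulose * 180/162
= 214.14 * 180/162
= 237.9333 g

237.9333 g


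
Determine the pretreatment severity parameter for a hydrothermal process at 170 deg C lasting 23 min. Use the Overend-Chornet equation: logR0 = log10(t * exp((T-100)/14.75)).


logR0 = log10(t * exp((T - 100) / 14.75))
= log10(23 * exp((170 - 100) / 14.75))
= 3.4228

3.4228


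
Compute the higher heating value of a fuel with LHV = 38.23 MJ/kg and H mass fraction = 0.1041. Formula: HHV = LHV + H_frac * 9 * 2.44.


HHV = LHV + H_frac * 9 * 2.44
= 38.23 + 0.1041 * 9 * 2.44
= 40.5160 MJ/kg

40.5160 MJ/kg


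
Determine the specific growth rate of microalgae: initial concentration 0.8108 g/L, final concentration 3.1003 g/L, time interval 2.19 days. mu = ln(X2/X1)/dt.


mu = ln(X2/X1) / dt
= ln(3.1003/0.8108) / 2.19
= 0.6124 per day

0.6124 per day


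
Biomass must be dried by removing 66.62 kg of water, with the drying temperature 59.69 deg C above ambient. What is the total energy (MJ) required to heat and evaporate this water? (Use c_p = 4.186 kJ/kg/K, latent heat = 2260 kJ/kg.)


E = m_water * (4.186 * dT + 2260) / 1000
= 66.62 * (4.186 * 59.69 + 2260) / 1000
= 167.2070 MJ

167.2070 MJ


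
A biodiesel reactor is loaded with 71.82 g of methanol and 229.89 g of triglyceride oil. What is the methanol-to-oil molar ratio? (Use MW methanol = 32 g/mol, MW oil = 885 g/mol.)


Molar ratio = n_MeOH / n_oil = (MeOH/32) / (oil/885) = (MeOH * 885) / (32 * oil)
= (71.82 * 885) / (32 * 229.89)
= 8.6401

8.6401


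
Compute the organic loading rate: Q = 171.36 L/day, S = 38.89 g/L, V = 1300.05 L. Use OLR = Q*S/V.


OLR = Q * S / V
= 171.36 * 38.89 / 1300.05
= 5.1261 g/L/day

5.1261 g/L/day


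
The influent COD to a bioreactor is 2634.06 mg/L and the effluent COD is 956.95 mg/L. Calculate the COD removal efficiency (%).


eta = (COD_in - COD_out) / COD_in * 100
= (2634.06 - 956.95) / 2634.06 * 100
= 63.6702%

63.6702%


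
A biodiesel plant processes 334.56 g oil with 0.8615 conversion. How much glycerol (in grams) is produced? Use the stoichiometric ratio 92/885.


glycerol = oil * conv * (92/885)
= 334.56 * 0.8615 * 92 / 885
= 29.9622 g

29.9622 g


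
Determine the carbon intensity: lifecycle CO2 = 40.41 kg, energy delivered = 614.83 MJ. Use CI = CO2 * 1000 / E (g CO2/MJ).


CI = CO2 * 1000 / E
= 40.41 * 1000 / 614.83
= 65.7255 g CO2/MJ

65.7255 g CO2/MJ


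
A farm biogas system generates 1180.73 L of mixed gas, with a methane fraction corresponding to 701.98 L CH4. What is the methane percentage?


CH4% = V_CH4 / V_total * 100
= 701.98 / 1180.73 * 100
= 59.4531%

59.4531%


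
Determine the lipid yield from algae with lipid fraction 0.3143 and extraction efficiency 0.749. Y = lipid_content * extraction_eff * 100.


Y = lipid_content * extraction_eff * 100
= 0.3143 * 0.749 * 100
= 23.5411%

23.5411%


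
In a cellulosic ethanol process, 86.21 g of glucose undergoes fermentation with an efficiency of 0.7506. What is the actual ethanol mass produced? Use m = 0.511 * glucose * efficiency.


Actual ethanol: m = 0.511 * 86.21 * 0.7506
m = 33.0664 g

33.0664 g


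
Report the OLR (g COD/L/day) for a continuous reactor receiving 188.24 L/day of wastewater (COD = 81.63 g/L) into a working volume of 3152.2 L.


OLR = Q * S / V
= 188.24 * 81.63 / 3152.2
= 4.8747 g/L/day

4.8747 g/L/day


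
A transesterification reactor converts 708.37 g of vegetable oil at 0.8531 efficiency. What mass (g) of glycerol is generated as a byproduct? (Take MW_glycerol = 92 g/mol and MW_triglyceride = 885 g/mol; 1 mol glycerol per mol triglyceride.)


glycerol = oil * conv * (92/885)
= 708.37 * 0.8531 * 92 / 885
= 62.8210 g

62.8210 g


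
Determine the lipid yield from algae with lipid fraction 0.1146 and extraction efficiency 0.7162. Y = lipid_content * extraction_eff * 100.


Y = lipid_content * extraction_eff * 100
= 0.1146 * 0.7162 * 100
= 8.2077%

8.2077%


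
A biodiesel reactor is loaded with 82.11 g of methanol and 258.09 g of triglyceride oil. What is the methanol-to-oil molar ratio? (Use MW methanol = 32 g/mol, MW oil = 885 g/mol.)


Molar ratio = n_MeOH / n_oil = (MeOH/32) / (oil/885) = (MeOH * 885) / (32 * oil)
= (82.11 * 885) / (32 * 258.09)
= 8.7987

8.7987


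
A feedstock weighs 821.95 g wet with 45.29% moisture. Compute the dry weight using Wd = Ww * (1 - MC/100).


Wd = Ww * (1 - MC/100)
= 821.95 * (1 - 45.29/100)
= 449.6888 g

449.6888 g


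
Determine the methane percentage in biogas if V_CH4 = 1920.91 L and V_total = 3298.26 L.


CH4% = V_CH4 / V_total * 100
= 1920.91 / 3298.26 * 100
= 58.2401%

58.2401%


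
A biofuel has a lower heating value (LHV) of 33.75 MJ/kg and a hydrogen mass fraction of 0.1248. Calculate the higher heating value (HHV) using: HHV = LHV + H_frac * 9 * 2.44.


HHV = LHV + H_frac * 9 * 2.44
= 33.75 + 0.1248 * 9 * 2.44
= 36.4906 MJ/kg

36.4906 MJ/kg


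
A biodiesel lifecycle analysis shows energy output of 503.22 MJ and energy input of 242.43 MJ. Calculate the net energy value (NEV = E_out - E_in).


NEV = E_out - E_in
= 503.22 - 242.43
= 260.7900 MJ

260.7900 MJ


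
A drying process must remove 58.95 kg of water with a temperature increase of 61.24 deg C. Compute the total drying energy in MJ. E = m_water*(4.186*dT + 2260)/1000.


E = m_water * (4.186 * dT + 2260) / 1000
= 58.95 * (4.186 * 61.24 + 2260) / 1000
= 148.3389 MJ

148.3389 MJ


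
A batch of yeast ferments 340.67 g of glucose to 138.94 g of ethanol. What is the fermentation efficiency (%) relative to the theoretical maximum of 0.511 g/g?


Fermentation efficiency = (actual / (0.511 * glucose)) * 100
= (138.94 / (0.511 * 340.67)) * 100
= 79.8128%

79.8128%


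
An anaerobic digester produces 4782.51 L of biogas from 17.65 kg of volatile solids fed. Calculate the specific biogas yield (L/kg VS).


Y = V / VS
= 4782.51 / 17.65
= 270.9637 L/kg VS

270.9637 L/kg VS


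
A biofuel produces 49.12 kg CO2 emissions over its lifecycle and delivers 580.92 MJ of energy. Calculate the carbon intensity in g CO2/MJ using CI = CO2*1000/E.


CI = CO2 * 1000 / E
= 49.12 * 1000 / 580.92
= 84.5555 g CO2/MJ

84.5555 g CO2/MJ


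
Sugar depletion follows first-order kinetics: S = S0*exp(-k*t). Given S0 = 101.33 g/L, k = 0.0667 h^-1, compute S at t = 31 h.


S = S0 * exp(-k * t)
S = 101.33 * exp(-0.0667 * 31)
S = 12.8158 g/L

12.8158 g/L


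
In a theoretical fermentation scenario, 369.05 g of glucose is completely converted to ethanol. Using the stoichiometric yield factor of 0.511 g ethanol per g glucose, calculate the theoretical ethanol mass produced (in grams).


Theoretical ethanol yield: m_EtOH = 0.511 * m_glucose
m_EtOH = 0.511 * 369.05 = 188.5846 g

188.5846 g


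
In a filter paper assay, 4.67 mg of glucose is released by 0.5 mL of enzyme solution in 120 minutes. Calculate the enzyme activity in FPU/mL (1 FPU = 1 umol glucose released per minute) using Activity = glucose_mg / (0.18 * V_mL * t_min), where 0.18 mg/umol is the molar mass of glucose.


Activity = glucose_mg / (0.18 mg/umol * V_mL * t_min)
= 4.67 / (0.18 * 0.5 * 120)
= 0.4324 FPU/mL

0.4324 FPU/mL
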